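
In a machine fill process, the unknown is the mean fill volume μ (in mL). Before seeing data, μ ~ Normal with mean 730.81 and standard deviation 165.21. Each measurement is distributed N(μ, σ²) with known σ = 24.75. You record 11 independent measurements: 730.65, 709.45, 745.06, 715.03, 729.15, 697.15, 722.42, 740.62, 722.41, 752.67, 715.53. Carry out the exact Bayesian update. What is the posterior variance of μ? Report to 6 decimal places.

55.574114

For Normal data with known variance σ², a Normal(μ₀, σ₀²) prior on μ is conjugate. Posterior precision = 1/σ₀² + n/σ²; posterior mean is the precision-weighted average of μ₀ and x̄.
σ₀² = 165.21² = 27294.3441, σ² = 24.75² = 612.5625; σ² + n·σ₀² = 612.5625 + 11·27294.3441 = 300850.3476.
Posterior precision = 1/σ₀² + n/σ² = 1/27294.3441 + 11/612.5625 = (σ² + n·σ₀²)/(σ₀²σ²) = 300850.3476/(27294.3441·612.5625); posterior variance σₙ² = σ₀²σ²/(σ² + n·σ₀²) = 27294.3441·612.5625/300850.3476 = 55.574114.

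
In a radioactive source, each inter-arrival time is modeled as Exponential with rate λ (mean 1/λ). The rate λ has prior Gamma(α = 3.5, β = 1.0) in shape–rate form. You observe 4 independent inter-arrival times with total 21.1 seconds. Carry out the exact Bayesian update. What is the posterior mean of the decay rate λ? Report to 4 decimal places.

With a Gamma(shape α, rate β) prior on the exponential rate λ, the posterior after n observations with total T = Σxᵢ is Gamma(α+n, β+T).
Posterior: Gamma(3.5+4, 1.0+21.1) = Gamma(7.5, 22.1).
Posterior mean of λ = α/β = 7.5/22.1 = 0.3394.

0.3394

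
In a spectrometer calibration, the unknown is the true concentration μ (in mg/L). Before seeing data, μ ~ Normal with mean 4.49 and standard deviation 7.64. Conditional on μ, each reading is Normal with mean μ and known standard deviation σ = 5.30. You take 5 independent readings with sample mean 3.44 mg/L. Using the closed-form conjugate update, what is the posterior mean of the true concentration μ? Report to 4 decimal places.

3.5322

For Normal data with known variance σ², a Normal(μ₀, σ₀²) prior on μ is conjugate. Posterior precision = 1/σ₀² + n/σ²; posterior mean is the precision-weighted average of μ₀ and x̄.
n·x̄ = 5·3.44 = 17.2.
σ₀² = 7.64² = 58.3696, σ² = 5.30² = 28.09; σ² + n·σ₀² = 28.09 + 5·58.3696 = 319.938.
Posterior mean = (μ₀/σ₀² + n·x̄/σ²)/(1/σ₀² + n/σ²) = (σ²·μ₀ + σ₀²·n·x̄)/(σ² + n·σ₀²) = (28.09·4.49 + 58.3696·17.2)/319.938 = 1130.08122/319.938 = 3.5322.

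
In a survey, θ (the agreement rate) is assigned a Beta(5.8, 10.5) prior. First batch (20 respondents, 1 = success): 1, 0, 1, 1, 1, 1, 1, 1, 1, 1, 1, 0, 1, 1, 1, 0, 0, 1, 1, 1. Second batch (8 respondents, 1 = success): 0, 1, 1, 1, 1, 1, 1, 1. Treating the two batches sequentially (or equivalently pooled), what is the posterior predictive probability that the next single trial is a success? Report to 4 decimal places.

0.6501

The Beta prior is conjugate to a Binomial/Bernoulli likelihood; the update adds successes to α and failures to β.
After batch 1: Beta(5.8+16, 10.5+4) = Beta(21.8, 14.5).
After batch 2: Beta(21.8+7, 14.5+1) = Beta(28.8, 15.5).
For a single future Bernoulli trial, P(success | data) = α/(α+β) = 0.6501.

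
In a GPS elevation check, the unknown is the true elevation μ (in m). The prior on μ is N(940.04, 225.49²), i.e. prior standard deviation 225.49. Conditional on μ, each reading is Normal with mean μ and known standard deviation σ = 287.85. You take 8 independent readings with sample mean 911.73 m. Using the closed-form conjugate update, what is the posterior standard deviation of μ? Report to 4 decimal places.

For Normal data with known variance σ², a Normal(μ₀, σ₀²) prior on μ is conjugate. Posterior precision = 1/σ₀² + n/σ²; posterior mean is the precision-weighted average of μ₀ and x̄.
σ₀² = 225.49² = 50845.7401, σ² = 287.85² = 82857.6225; σ² + n·σ₀² = 82857.6225 + 8·50845.7401 = 489623.5433.
Posterior precision = 1/σ₀² + n/σ² = 1/50845.7401 + 8/82857.6225 = (σ² + n·σ₀²)/(σ₀²σ²) = 489623.5433/(50845.7401·82857.6225); posterior variance σₙ² = σ₀²σ²/(σ² + n·σ₀²) = 50845.7401·82857.6225/489623.5433 = 8604.482355.
Posterior SD = √σₙ² = √(50845.7401·82857.6225/489623.5433) = 92.7603.

92.7603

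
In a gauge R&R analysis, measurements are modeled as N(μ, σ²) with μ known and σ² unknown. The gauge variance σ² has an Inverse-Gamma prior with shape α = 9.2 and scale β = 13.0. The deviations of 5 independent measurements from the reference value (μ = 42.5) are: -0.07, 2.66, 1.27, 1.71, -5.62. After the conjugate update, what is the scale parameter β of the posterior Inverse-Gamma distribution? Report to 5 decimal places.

34.60095

With known mean μ and an Inverse-Gamma(α, β) prior on σ², the Normal likelihood is conjugate: posterior is Inv-Gamma(α + n/2, β + Σ(xᵢ−μ)²/2).
Σ(xᵢ−μ)² = (-0.07)² + (2.66)² + (1.27)² + (1.71)² + (-5.62)² = 43.2019.
Posterior: Inv-Gamma(9.2 + 5/2, 13.0 + 43.2019/2) = Inv-Gamma(11.70, 34.60095).
Posterior β = 34.60095.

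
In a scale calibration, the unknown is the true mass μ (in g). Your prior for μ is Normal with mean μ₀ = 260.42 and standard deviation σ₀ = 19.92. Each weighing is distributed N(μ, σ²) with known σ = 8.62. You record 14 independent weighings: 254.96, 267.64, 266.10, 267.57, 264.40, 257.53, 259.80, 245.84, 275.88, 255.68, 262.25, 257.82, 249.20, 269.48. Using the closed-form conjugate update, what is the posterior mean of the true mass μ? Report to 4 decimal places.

261.0029

For Normal data with known variance σ², a Normal(μ₀, σ₀²) prior on μ is conjugate. Posterior precision = 1/σ₀² + n/σ²; posterior mean is the precision-weighted average of μ₀ and x̄.
Σxᵢ = 254.96 + 267.64 + 266.10 + 267.57 + 264.40 + 257.53 + 259.80 + 245.84 + 275.88 + 255.68 + 262.25 + 257.82 + 249.20 + 269.48 = 3654.15, so n·x̄ = 3654.15.
σ₀² = 19.92² = 396.8064, σ² = 8.62² = 74.3044; σ² + n·σ₀² = 74.3044 + 14·396.8064 = 5629.594.
Posterior mean = (μ₀/σ₀² + n·x̄/σ²)/(1/σ₀² + n/σ²) = (σ²·μ₀ + σ₀²·n·x̄)/(σ² + n·σ₀²) = (74.3044·260.42 + 396.8064·3654.15)/5629.594 = 1469340.458408/5629.594 = 261.0029.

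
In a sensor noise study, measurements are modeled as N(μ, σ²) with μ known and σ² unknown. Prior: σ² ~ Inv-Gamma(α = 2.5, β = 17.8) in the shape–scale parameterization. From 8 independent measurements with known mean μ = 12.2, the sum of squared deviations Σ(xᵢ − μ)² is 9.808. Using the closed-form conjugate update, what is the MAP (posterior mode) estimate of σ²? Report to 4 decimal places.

3.0272

With known mean μ and an Inverse-Gamma(α, β) prior on σ², the Normal likelihood is conjugate: posterior is Inv-Gamma(α + n/2, β + Σ(xᵢ−μ)²/2).
Posterior: Inv-Gamma(2.5 + 8/2, 17.8 + 9.808/2) = Inv-Gamma(6.50, 22.7040).
Mode = β/(α+1) = 22.7040/7.50 = 3.0272.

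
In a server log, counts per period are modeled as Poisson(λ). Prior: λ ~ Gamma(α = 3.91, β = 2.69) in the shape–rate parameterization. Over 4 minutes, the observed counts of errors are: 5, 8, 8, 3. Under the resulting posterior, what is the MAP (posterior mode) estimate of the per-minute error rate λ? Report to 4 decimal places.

4.0224

With a Gamma(shape α, rate β) prior, the Poisson likelihood is conjugate: the posterior is Gamma(α + ΣXᵢ, β + n).
Sum of counts S = 24 over n = 4 minutes.
Posterior: Gamma(α+S, β+n) = Gamma(3.91+24, 2.69+4) = Gamma(27.91, 6.69).
Mode of Gamma(α,β) for α≥1 is (α−1)/β = 26.91/6.69 = 4.0224.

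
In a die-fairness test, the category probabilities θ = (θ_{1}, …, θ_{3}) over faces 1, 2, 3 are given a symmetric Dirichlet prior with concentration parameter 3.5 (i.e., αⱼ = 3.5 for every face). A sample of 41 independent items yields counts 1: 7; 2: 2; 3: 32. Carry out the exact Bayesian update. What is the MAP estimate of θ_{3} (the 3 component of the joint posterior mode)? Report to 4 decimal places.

The Dirichlet prior is conjugate to the Multinomial likelihood: each posterior αⱼ = prior αⱼ + observed count nⱼ.
Posterior concentration: (10.5, 5.5, 35.5), total = 51.5.
Joint mode component: (α_{3}−1)/(Σα−K) = 34.5/48.5 = 0.7113.

0.7113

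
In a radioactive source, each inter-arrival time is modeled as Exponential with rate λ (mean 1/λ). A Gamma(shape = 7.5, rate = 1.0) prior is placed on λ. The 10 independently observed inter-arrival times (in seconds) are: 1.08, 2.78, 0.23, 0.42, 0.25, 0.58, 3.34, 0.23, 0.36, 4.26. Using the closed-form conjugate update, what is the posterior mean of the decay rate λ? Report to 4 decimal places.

With a Gamma(shape α, rate β) prior on the exponential rate λ, the posterior after n observations with total T = Σxᵢ is Gamma(α+n, β+T).
Sum of observations T = 13.53 seconds; n = 10.
Posterior: Gamma(7.5+10, 1.0+13.53) = Gamma(17.5, 14.53).
Posterior mean of λ = α/β = 17.5/14.53 = 1.2044.

1.2044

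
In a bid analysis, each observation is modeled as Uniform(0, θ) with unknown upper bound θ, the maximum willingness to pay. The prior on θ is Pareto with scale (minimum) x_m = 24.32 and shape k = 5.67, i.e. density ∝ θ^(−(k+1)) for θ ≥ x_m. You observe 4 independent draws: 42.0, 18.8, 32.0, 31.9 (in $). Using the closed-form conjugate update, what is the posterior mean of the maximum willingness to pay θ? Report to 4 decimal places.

46.8443

A Pareto(scale x_m, shape k) prior on the upper bound θ of Uniform(0, θ) is conjugate: posterior is Pareto(max(x_m, max xᵢ), k + n).
Sample maximum = 42.0; prior scale x_m = 24.32 → posterior scale = max = 42.00.
Posterior shape = 5.67 + 4 = 9.67.
E[θ|data] = k·x_m/(k−1) = 9.67·42.00/8.67 = 46.8443.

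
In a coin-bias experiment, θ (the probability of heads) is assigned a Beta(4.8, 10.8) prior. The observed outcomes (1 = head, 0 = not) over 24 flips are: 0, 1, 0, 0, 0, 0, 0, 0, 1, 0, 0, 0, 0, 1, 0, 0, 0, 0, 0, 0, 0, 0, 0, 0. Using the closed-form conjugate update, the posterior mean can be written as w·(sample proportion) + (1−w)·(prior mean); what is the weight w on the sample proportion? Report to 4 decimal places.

The Beta prior is conjugate to a Binomial/Bernoulli likelihood; the update adds successes to α and failures to β.
Posterior mean = (α₀+k)/(α₀+β₀+n) = [n/(α₀+β₀+n)]·(k/n) + [(α₀+β₀)/(α₀+β₀+n)]·α₀/(α₀+β₀), so only n and the prior enter the weight.
The weight on the data is w = n/(α₀+β₀+n) = 24/(4.8+10.8+24) = 24/39.6 = 0.6061.

0.6061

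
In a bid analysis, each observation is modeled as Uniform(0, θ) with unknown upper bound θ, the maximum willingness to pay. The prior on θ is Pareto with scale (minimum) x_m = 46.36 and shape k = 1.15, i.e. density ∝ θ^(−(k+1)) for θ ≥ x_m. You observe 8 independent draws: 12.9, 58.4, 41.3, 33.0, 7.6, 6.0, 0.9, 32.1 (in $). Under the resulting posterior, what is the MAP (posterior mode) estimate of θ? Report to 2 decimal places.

58.40

A Pareto(scale x_m, shape k) prior on the upper bound θ of Uniform(0, θ) is conjugate: posterior is Pareto(max(x_m, max xᵢ), k + n).
Sample maximum = 58.4; prior scale x_m = 46.36 → posterior scale = max = 58.40.
Posterior shape = 1.15 + 8 = 9.15.
The Pareto density is decreasing on [x_m, ∞), so the mode is x_m = 58.40.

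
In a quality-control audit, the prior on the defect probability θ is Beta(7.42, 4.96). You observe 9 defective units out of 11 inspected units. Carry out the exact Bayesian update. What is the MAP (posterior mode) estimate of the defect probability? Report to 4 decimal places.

0.7212

The Beta prior is conjugate to a Binomial/Bernoulli likelihood; the update adds successes to α and failures to β.
Posterior: Beta(α+k, β+n−k) = Beta(7.42+9, 4.96+2) = Beta(16.42, 6.96).
Mode of Beta(a,b) for a,b>1 is (a−1)/(a+b−2) = 15.42/21.38 = 0.7212.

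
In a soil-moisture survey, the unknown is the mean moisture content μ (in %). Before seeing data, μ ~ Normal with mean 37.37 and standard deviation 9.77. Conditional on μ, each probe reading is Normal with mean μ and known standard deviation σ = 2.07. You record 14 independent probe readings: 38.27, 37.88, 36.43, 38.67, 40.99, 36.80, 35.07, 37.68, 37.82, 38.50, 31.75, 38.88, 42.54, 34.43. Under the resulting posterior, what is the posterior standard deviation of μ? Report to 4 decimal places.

0.5523

For Normal data with known variance σ², a Normal(μ₀, σ₀²) prior on μ is conjugate. Posterior precision = 1/σ₀² + n/σ²; posterior mean is the precision-weighted average of μ₀ and x̄.
σ₀² = 9.77² = 95.4529, σ² = 2.07² = 4.2849; σ² + n·σ₀² = 4.2849 + 14·95.4529 = 1340.6255.
Posterior precision = 1/σ₀² + n/σ² = 1/95.4529 + 14/4.2849 = (σ² + n·σ₀²)/(σ₀²σ²) = 1340.6255/(95.4529·4.2849); posterior variance σₙ² = σ₀²σ²/(σ² + n·σ₀²) = 95.4529·4.2849/1340.6255 = 0.305086.
Posterior SD = √σₙ² = √(95.4529·4.2849/1340.6255) = 0.5523.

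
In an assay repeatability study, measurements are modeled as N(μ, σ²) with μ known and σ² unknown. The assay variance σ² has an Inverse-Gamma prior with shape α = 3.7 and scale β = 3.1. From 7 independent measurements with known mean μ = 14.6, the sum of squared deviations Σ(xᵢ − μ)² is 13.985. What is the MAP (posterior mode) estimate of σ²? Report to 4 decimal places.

1.2308

With known mean μ and an Inverse-Gamma(α, β) prior on σ², the Normal likelihood is conjugate: posterior is Inv-Gamma(α + n/2, β + Σ(xᵢ−μ)²/2).
Posterior: Inv-Gamma(3.7 + 7/2, 3.1 + 13.985/2) = Inv-Gamma(7.20, 10.0925).
Mode = β/(α+1) = 10.0925/8.20 = 1.2308.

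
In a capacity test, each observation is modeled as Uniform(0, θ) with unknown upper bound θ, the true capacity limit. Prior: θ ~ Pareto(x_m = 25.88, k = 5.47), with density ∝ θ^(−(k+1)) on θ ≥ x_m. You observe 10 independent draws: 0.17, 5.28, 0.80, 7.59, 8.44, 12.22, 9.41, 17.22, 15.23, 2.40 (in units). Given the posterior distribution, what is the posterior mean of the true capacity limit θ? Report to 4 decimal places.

27.6685

A Pareto(scale x_m, shape k) prior on the upper bound θ of Uniform(0, θ) is conjugate: posterior is Pareto(max(x_m, max xᵢ), k + n).
Sample maximum = 17.22; prior scale x_m = 25.88 → posterior scale = max = 25.88.
Posterior shape = 5.47 + 10 = 15.47.
E[θ|data] = k·x_m/(k−1) = 15.47·25.88/14.47 = 27.6685.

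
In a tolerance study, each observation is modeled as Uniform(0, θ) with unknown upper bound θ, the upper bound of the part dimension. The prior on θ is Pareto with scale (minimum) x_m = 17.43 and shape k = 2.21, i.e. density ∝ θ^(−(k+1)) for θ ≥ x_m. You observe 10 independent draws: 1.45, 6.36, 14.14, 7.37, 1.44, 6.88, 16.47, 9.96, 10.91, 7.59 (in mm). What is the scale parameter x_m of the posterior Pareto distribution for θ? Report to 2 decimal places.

17.43

A Pareto(scale x_m, shape k) prior on the upper bound θ of Uniform(0, θ) is conjugate: posterior is Pareto(max(x_m, max xᵢ), k + n).
Sample maximum = 16.47; prior scale x_m = 17.43 → posterior scale = max = 17.43.
Posterior shape = 2.21 + 10 = 12.21.
Posterior scale x_m = 17.43.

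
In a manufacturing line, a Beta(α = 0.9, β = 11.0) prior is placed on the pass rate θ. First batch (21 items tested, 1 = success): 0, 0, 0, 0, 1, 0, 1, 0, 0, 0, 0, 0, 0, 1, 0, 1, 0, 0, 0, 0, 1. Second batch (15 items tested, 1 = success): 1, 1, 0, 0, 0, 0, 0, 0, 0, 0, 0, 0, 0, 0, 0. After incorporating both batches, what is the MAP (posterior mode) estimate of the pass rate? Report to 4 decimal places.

0.1503

The Beta prior is conjugate to a Binomial/Bernoulli likelihood; the update adds successes to α and failures to β.
After batch 1: Beta(0.9+5, 11.0+16) = Beta(5.9, 27.0).
After batch 2: Beta(5.9+2, 27.0+13) = Beta(7.9, 40.0).
Mode of Beta(a,b) for a,b>1 is (a−1)/(a+b−2) = 6.9/45.9 = 0.1503.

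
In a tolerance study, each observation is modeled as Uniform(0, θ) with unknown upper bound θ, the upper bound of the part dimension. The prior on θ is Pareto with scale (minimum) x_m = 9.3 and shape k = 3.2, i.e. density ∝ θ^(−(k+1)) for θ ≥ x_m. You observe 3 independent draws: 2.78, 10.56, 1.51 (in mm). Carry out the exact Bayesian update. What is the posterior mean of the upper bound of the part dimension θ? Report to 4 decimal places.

12.5908

A Pareto(scale x_m, shape k) prior on the upper bound θ of Uniform(0, θ) is conjugate: posterior is Pareto(max(x_m, max xᵢ), k + n).
Sample maximum = 10.56; prior scale x_m = 9.3 → posterior scale = max = 10.56.
Posterior shape = 3.2 + 3 = 6.2.
E[θ|data] = k·x_m/(k−1) = 6.2·10.56/5.2 = 12.5908.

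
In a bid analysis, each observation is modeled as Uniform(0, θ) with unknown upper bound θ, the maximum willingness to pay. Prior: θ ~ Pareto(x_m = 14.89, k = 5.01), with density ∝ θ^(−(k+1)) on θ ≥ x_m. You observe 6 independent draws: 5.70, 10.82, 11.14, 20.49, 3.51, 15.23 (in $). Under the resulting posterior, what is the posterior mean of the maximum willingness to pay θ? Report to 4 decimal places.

A Pareto(scale x_m, shape k) prior on the upper bound θ of Uniform(0, θ) is conjugate: posterior is Pareto(max(x_m, max xᵢ), k + n).
Sample maximum = 20.49; prior scale x_m = 14.89 → posterior scale = max = 20.49.
Posterior shape = 5.01 + 6 = 11.01.
E[θ|data] = k·x_m/(k−1) = 11.01·20.49/10.01 = 22.5370.

22.5370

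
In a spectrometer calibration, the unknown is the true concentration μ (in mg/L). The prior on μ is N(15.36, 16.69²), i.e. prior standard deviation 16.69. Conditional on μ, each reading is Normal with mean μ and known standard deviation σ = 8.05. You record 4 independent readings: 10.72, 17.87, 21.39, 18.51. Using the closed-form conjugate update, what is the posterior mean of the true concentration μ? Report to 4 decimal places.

For Normal data with known variance σ², a Normal(μ₀, σ₀²) prior on μ is conjugate. Posterior precision = 1/σ₀² + n/σ²; posterior mean is the precision-weighted average of μ₀ and x̄.
Σxᵢ = 10.72 + 17.87 + 21.39 + 18.51 = 68.49, so n·x̄ = 68.49.
σ₀² = 16.69² = 278.5561, σ² = 8.05² = 64.8025; σ² + n·σ₀² = 64.8025 + 4·278.5561 = 1179.0269.
Posterior mean = (μ₀/σ₀² + n·x̄/σ²)/(1/σ₀² + n/σ²) = (σ²·μ₀ + σ₀²·n·x̄)/(σ² + n·σ₀²) = (64.8025·15.36 + 278.5561·68.49)/1179.0269 = 20073.673689/1179.0269 = 17.0256.

17.0256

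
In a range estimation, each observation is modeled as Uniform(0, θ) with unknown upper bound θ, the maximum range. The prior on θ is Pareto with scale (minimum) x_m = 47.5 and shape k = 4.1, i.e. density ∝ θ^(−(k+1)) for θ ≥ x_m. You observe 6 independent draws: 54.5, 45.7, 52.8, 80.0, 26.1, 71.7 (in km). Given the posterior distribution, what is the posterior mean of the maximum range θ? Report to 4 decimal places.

A Pareto(scale x_m, shape k) prior on the upper bound θ of Uniform(0, θ) is conjugate: posterior is Pareto(max(x_m, max xᵢ), k + n).
Sample maximum = 80.0; prior scale x_m = 47.5 → posterior scale = max = 80.0.
Posterior shape = 4.1 + 6 = 10.1.
E[θ|data] = k·x_m/(k−1) = 10.1·80.0/9.1 = 88.7912.

88.7912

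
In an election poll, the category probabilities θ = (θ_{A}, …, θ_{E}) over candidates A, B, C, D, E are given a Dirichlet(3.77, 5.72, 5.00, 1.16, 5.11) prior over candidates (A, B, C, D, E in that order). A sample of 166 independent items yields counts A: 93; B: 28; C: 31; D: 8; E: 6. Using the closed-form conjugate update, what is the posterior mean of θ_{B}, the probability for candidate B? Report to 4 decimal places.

The Dirichlet prior is conjugate to the Multinomial likelihood: each posterior αⱼ = prior αⱼ + observed count nⱼ.
Posterior concentration: (96.77, 33.72, 36.00, 9.16, 11.11), total = 186.76.
E[θ_{B}|data] = α_{B}/Σα = 33.72/186.76 = 0.1806.

0.1806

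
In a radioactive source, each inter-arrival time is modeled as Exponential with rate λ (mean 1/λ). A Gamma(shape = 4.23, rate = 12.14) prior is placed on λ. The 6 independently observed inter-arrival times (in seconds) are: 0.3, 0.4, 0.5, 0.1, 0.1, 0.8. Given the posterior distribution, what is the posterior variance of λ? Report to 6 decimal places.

0.049748

With a Gamma(shape α, rate β) prior on the exponential rate λ, the posterior after n observations with total T = Σxᵢ is Gamma(α+n, β+T).
Sum of observations T = 2.2 seconds; n = 6.
Posterior: Gamma(4.23+6, 12.14+2.2) = Gamma(10.23, 14.34).
Var = α/β² = 0.049748.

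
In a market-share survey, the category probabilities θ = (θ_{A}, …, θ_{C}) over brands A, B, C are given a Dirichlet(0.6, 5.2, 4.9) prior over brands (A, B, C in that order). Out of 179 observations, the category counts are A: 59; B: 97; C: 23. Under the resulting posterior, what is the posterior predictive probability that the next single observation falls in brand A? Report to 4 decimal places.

The Dirichlet prior is conjugate to the Multinomial likelihood: each posterior αⱼ = prior αⱼ + observed count nⱼ.
Posterior concentration: (59.6, 102.2, 27.9), total = 189.7.
P(next = A | data) = α_{A}/Σα = 0.3142.

0.3142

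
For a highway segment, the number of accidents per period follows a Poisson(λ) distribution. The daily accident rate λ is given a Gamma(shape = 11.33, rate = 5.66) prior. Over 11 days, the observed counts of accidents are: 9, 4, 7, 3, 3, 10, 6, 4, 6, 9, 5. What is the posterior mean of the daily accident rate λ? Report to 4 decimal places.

4.6417

With a Gamma(shape α, rate β) prior, the Poisson likelihood is conjugate: the posterior is Gamma(α + ΣXᵢ, β + n).
Sum of counts S = 66 over n = 11 days.
Posterior: Gamma(α+S, β+n) = Gamma(11.33+66, 5.66+11) = Gamma(77.33, 16.66).
Posterior mean = α/β = 77.33/16.66 = 4.6417.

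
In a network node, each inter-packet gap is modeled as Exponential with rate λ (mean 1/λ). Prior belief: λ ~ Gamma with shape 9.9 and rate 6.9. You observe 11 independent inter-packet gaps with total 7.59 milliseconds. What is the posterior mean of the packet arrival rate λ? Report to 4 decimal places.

1.4424

With a Gamma(shape α, rate β) prior on the exponential rate λ, the posterior after n observations with total T = Σxᵢ is Gamma(α+n, β+T).
Posterior: Gamma(9.9+11, 6.9+7.59) = Gamma(20.9, 14.49).
Posterior mean of λ = α/β = 20.9/14.49 = 1.4424.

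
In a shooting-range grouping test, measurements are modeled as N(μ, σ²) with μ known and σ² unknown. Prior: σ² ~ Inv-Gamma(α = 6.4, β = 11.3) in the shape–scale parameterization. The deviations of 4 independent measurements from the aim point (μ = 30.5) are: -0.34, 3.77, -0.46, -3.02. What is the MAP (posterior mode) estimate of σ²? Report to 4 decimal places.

With known mean μ and an Inverse-Gamma(α, β) prior on σ², the Normal likelihood is conjugate: posterior is Inv-Gamma(α + n/2, β + Σ(xᵢ−μ)²/2).
Σ(xᵢ−μ)² = (-0.34)² + (3.77)² + (-0.46)² + (-3.02)² = 23.6605.
Posterior: Inv-Gamma(6.4 + 4/2, 11.3 + 23.6605/2) = Inv-Gamma(8.40, 23.13025).
Mode = β/(α+1) = 23.13025/9.40 = 2.4607.

2.4607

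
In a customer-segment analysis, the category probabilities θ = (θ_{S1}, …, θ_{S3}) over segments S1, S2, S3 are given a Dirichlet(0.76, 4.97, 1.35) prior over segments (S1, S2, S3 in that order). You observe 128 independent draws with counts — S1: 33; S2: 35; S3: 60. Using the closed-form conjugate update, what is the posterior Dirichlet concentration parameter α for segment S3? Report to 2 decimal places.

61.35

The Dirichlet prior is conjugate to the Multinomial likelihood: each posterior αⱼ = prior αⱼ + observed count nⱼ.
Posterior concentration: (33.76, 39.97, 61.35), total = 135.08.
α_{S3} = 1.35 + 60 = 61.35.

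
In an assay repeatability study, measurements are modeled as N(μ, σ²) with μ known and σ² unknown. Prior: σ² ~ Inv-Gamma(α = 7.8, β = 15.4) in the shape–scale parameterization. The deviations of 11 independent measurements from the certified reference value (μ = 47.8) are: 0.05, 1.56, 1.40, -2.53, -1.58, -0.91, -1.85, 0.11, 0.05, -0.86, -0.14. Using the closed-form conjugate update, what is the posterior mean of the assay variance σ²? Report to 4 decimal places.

1.9967

With known mean μ and an Inverse-Gamma(α, β) prior on σ², the Normal likelihood is conjugate: posterior is Inv-Gamma(α + n/2, β + Σ(xᵢ−μ)²/2).
Σ(xᵢ−μ)² = (0.05)² + (1.56)² + (1.40)² + (-2.53)² + (-1.58)² + (-0.91)² + (-1.85)² + (0.11)² + (0.05)² + (-0.86)² + (-0.14)² = 18.3178.
Posterior: Inv-Gamma(7.8 + 11/2, 15.4 + 18.3178/2) = Inv-Gamma(13.30, 24.55890).
E[σ²|data] = β/(α−1) = 24.55890/12.30 = 1.9967.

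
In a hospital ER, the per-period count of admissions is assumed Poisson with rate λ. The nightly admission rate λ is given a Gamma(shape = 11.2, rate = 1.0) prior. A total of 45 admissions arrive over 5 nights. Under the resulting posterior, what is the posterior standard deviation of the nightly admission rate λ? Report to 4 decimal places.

With a Gamma(shape α, rate β) prior, the Poisson likelihood is conjugate: the posterior is Gamma(α + ΣXᵢ, β + n).
Posterior: Gamma(α+S, β+n) = Gamma(11.2+45, 1.0+5) = Gamma(56.2, 6.0).
SD = √α/β = √56.2/6.0 = 1.2494.

1.2494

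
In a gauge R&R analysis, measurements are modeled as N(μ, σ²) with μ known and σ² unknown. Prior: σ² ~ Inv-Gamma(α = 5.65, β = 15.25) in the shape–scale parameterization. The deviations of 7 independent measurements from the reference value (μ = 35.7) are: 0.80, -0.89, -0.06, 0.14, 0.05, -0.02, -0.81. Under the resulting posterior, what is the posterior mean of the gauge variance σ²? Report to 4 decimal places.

2.0009

With known mean μ and an Inverse-Gamma(α, β) prior on σ², the Normal likelihood is conjugate: posterior is Inv-Gamma(α + n/2, β + Σ(xᵢ−μ)²/2).
Σ(xᵢ−μ)² = (0.80)² + (-0.89)² + (-0.06)² + (0.14)² + (0.05)² + (-0.02)² + (-0.81)² = 2.1143.
Posterior: Inv-Gamma(5.65 + 7/2, 15.25 + 2.1143/2) = Inv-Gamma(9.15, 16.30715).
E[σ²|data] = β/(α−1) = 16.30715/8.15 = 2.0009.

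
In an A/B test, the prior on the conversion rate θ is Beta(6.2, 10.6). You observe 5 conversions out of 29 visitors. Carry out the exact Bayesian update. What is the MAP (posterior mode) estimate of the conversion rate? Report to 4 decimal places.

0.2329

The Beta prior is conjugate to a Binomial/Bernoulli likelihood; the update adds successes to α and failures to β.
Posterior: Beta(α+k, β+n−k) = Beta(6.2+5, 10.6+24) = Beta(11.2, 34.6).
Mode of Beta(a,b) for a,b>1 is (a−1)/(a+b−2) = 10.2/43.8 = 0.2329.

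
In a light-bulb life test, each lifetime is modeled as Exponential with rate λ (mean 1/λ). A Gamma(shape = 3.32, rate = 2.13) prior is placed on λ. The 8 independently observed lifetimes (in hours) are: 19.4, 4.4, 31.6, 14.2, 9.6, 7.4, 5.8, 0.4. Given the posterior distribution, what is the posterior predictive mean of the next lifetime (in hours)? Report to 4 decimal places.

With a Gamma(shape α, rate β) prior on the exponential rate λ, the posterior after n observations with total T = Σxᵢ is Gamma(α+n, β+T).
Sum of observations T = 92.8 hours; n = 8.
Posterior: Gamma(3.32+8, 2.13+92.8) = Gamma(11.32, 94.93).
The predictive distribution for the next observation is Lomax; its mean is β/(α−1) = 94.93/10.32 = 9.1986.

9.1986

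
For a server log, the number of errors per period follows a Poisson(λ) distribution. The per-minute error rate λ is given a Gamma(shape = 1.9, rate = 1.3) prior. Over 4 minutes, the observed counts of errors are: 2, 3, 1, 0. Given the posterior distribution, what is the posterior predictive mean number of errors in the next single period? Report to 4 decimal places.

1.4906

With a Gamma(shape α, rate β) prior, the Poisson likelihood is conjugate: the posterior is Gamma(α + ΣXᵢ, β + n).
Sum of counts S = 6 over n = 4 minutes.
Posterior: Gamma(α+S, β+n) = Gamma(1.9+6, 1.3+4) = Gamma(7.9, 5.3).
The predictive distribution for one future period is NegBinom with mean α/β = 1.4906.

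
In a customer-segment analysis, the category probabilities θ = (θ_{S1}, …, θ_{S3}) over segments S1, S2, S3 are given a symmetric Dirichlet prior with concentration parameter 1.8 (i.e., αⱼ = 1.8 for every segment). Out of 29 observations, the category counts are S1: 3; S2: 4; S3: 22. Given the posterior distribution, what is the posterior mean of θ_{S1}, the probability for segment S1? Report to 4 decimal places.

0.1395

The Dirichlet prior is conjugate to the Multinomial likelihood: each posterior αⱼ = prior αⱼ + observed count nⱼ.
Posterior concentration: (4.8, 5.8, 23.8), total = 34.4.
E[θ_{S1}|data] = α_{S1}/Σα = 4.8/34.4 = 0.1395.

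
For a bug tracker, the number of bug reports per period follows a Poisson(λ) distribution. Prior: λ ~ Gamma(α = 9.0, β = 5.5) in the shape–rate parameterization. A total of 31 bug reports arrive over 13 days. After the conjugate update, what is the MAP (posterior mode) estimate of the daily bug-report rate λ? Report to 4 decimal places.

2.1081

With a Gamma(shape α, rate β) prior, the Poisson likelihood is conjugate: the posterior is Gamma(α + ΣXᵢ, β + n).
Posterior: Gamma(α+S, β+n) = Gamma(9.0+31, 5.5+13) = Gamma(40.0, 18.5).
Mode of Gamma(α,β) for α≥1 is (α−1)/β = 39.0/18.5 = 2.1081.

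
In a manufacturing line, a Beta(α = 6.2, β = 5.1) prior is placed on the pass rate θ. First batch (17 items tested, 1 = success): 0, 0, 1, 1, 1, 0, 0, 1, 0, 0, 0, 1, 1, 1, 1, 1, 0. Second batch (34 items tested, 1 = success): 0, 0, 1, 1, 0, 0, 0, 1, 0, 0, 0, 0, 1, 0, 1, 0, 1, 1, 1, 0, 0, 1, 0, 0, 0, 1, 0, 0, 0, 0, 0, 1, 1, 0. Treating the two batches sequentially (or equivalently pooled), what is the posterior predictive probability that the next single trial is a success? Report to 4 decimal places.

The Beta prior is conjugate to a Binomial/Bernoulli likelihood; the update adds successes to α and failures to β.
After batch 1: Beta(6.2+9, 5.1+8) = Beta(15.2, 13.1).
After batch 2: Beta(15.2+12, 13.1+22) = Beta(27.2, 35.1).
For a single future Bernoulli trial, P(success | data) = α/(α+β) = 0.4366.

0.4366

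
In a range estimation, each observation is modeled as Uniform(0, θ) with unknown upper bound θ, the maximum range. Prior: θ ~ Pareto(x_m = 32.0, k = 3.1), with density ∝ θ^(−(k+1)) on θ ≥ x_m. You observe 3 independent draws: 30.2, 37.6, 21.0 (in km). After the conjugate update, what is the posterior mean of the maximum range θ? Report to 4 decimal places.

44.9725

A Pareto(scale x_m, shape k) prior on the upper bound θ of Uniform(0, θ) is conjugate: posterior is Pareto(max(x_m, max xᵢ), k + n).
Sample maximum = 37.6; prior scale x_m = 32.0 → posterior scale = max = 37.6.
Posterior shape = 3.1 + 3 = 6.1.
E[θ|data] = k·x_m/(k−1) = 6.1·37.6/5.1 = 44.9725.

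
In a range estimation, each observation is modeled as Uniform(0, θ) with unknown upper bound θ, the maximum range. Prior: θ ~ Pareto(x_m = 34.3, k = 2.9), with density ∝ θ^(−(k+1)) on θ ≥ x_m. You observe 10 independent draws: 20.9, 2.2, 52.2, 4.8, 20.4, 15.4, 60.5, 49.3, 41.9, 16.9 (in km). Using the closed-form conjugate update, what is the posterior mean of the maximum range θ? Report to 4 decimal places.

A Pareto(scale x_m, shape k) prior on the upper bound θ of Uniform(0, θ) is conjugate: posterior is Pareto(max(x_m, max xᵢ), k + n).
Sample maximum = 60.5; prior scale x_m = 34.3 → posterior scale = max = 60.5.
Posterior shape = 2.9 + 10 = 12.9.
E[θ|data] = k·x_m/(k−1) = 12.9·60.5/11.9 = 65.5840.

65.5840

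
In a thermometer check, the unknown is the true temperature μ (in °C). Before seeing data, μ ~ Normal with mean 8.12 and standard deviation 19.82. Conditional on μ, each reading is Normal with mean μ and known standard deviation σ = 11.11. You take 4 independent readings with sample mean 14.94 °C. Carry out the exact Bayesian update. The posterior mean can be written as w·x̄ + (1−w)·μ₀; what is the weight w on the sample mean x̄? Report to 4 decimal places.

0.9272

For Normal data with known variance σ², a Normal(μ₀, σ₀²) prior on μ is conjugate. Posterior precision = 1/σ₀² + n/σ²; posterior mean is the precision-weighted average of μ₀ and x̄.
σ₀² = 19.82² = 392.8324, σ² = 11.11² = 123.4321. Prior precision 1/σ₀² = 1/392.8324; data precision n/σ² = 4/123.4321.
w = (n/σ²)/(1/σ₀² + n/σ²) = n·σ₀²/(σ² + n·σ₀²) = 4·392.8324/(123.4321 + 4·392.8324) = 1571.3296/1694.7617 = 0.9272.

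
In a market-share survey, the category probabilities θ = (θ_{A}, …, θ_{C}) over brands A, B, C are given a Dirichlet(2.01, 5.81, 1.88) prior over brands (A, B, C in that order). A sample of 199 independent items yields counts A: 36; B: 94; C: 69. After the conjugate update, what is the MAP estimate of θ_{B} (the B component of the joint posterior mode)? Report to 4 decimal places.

The Dirichlet prior is conjugate to the Multinomial likelihood: each posterior αⱼ = prior αⱼ + observed count nⱼ.
Posterior concentration: (38.01, 99.81, 70.88), total = 208.70.
Joint mode component: (α_{B}−1)/(Σα−K) = 98.81/205.70 = 0.4804.

0.4804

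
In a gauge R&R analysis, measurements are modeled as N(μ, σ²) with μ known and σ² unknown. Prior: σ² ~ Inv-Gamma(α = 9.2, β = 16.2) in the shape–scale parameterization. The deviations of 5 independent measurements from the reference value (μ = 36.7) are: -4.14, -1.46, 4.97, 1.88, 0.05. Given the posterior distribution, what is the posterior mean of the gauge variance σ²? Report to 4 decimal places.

With known mean μ and an Inverse-Gamma(α, β) prior on σ², the Normal likelihood is conjugate: posterior is Inv-Gamma(α + n/2, β + Σ(xᵢ−μ)²/2).
Σ(xᵢ−μ)² = (-4.14)² + (-1.46)² + (4.97)² + (1.88)² + (0.05)² = 47.5090.
Posterior: Inv-Gamma(9.2 + 5/2, 16.2 + 47.5090/2) = Inv-Gamma(11.70, 39.95450).
E[σ²|data] = β/(α−1) = 39.95450/10.70 = 3.7341.

3.7341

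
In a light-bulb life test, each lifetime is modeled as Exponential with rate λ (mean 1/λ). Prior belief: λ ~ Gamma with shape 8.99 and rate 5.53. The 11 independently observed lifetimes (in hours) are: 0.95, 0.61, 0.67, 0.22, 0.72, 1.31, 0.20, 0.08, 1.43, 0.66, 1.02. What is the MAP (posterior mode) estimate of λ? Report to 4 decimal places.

1.4172

With a Gamma(shape α, rate β) prior on the exponential rate λ, the posterior after n observations with total T = Σxᵢ is Gamma(α+n, β+T).
Sum of observations T = 7.87 hours; n = 11.
Posterior: Gamma(8.99+11, 5.53+7.87) = Gamma(19.99, 13.40).
Mode = (α−1)/β = 1.4172.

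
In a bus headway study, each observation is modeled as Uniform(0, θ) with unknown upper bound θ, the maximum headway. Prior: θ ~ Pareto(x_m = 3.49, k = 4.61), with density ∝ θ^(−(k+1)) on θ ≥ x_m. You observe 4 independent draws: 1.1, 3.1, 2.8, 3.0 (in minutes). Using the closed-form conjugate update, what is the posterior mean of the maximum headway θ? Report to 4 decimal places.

A Pareto(scale x_m, shape k) prior on the upper bound θ of Uniform(0, θ) is conjugate: posterior is Pareto(max(x_m, max xᵢ), k + n).
Sample maximum = 3.1; prior scale x_m = 3.49 → posterior scale = max = 3.49.
Posterior shape = 4.61 + 4 = 8.61.
E[θ|data] = k·x_m/(k−1) = 8.61·3.49/7.61 = 3.9486.

3.9486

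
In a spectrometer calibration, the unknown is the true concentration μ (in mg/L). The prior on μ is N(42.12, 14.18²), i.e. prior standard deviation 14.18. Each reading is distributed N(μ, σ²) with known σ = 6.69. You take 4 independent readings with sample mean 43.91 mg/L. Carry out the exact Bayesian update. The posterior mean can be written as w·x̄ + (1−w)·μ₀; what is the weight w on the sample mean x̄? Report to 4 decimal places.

For Normal data with known variance σ², a Normal(μ₀, σ₀²) prior on μ is conjugate. Posterior precision = 1/σ₀² + n/σ²; posterior mean is the precision-weighted average of μ₀ and x̄.
σ₀² = 14.18² = 201.0724, σ² = 6.69² = 44.7561. Prior precision 1/σ₀² = 1/201.0724; data precision n/σ² = 4/44.7561.
w = (n/σ²)/(1/σ₀² + n/σ²) = n·σ₀²/(σ² + n·σ₀²) = 4·201.0724/(44.7561 + 4·201.0724) = 804.2896/849.0457 = 0.9473.

0.9473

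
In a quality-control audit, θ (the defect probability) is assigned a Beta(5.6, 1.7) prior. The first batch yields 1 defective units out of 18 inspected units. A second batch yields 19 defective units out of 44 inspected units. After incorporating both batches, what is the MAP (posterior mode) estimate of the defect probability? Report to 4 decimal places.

The Beta prior is conjugate to a Binomial/Bernoulli likelihood; the update adds successes to α and failures to β.
After batch 1: Beta(5.6+1, 1.7+17) = Beta(6.6, 18.7).
After batch 2: Beta(6.6+19, 18.7+25) = Beta(25.6, 43.7).
Mode of Beta(a,b) for a,b>1 is (a−1)/(a+b−2) = 24.6/67.3 = 0.3655.

0.3655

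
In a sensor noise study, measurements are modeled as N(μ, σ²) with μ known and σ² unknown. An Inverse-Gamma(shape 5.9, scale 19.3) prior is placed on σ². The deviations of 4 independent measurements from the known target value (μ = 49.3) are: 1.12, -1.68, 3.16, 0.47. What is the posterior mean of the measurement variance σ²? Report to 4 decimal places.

With known mean μ and an Inverse-Gamma(α, β) prior on σ², the Normal likelihood is conjugate: posterior is Inv-Gamma(α + n/2, β + Σ(xᵢ−μ)²/2).
Σ(xᵢ−μ)² = (1.12)² + (-1.68)² + (3.16)² + (0.47)² = 14.2833.
Posterior: Inv-Gamma(5.9 + 4/2, 19.3 + 14.2833/2) = Inv-Gamma(7.90, 26.44165).
E[σ²|data] = β/(α−1) = 26.44165/6.90 = 3.8321.

3.8321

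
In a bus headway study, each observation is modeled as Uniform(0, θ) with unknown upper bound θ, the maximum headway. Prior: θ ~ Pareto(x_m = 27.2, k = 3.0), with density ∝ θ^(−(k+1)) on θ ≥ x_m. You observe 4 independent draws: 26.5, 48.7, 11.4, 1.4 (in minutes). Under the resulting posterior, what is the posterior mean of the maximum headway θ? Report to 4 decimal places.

56.8167

A Pareto(scale x_m, shape k) prior on the upper bound θ of Uniform(0, θ) is conjugate: posterior is Pareto(max(x_m, max xᵢ), k + n).
Sample maximum = 48.7; prior scale x_m = 27.2 → posterior scale = max = 48.7.
Posterior shape = 3.0 + 4 = 7.0.
E[θ|data] = k·x_m/(k−1) = 7.0·48.7/6.0 = 56.8167.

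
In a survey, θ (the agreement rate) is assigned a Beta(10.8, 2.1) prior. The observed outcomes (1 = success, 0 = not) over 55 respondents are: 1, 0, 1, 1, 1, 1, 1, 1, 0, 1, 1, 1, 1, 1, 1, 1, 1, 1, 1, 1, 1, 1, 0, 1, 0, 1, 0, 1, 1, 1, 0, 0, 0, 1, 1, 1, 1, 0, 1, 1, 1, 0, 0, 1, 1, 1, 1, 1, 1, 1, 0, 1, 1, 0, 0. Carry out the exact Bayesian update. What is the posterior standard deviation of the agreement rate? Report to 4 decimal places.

0.0512

The Beta prior is conjugate to a Binomial/Bernoulli likelihood; the update adds successes to α and failures to β.
Posterior: Beta(α+k, β+n−k) = Beta(10.8+41, 2.1+14) = Beta(51.8, 16.1).
Var = αβ/((α+β)²(α+β+1)) = 51.8·16.1/(67.9²·68.9) = 0.00262541; SD = √0.00262541 = 0.0512.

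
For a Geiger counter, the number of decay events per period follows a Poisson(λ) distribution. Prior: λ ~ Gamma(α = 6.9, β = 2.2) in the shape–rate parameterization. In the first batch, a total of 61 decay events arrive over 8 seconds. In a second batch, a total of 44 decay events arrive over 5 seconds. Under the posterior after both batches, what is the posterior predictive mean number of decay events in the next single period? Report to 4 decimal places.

7.3618

With a Gamma(shape α, rate β) prior, the Poisson likelihood is conjugate: the posterior is Gamma(α + ΣXᵢ, β + n).
After batch 1: Gamma(α+S, β+n) = Gamma(6.9+61, 2.2+8) = Gamma(67.9, 10.2).
After batch 2: Gamma(α+S, β+n) = Gamma(67.9+44, 10.2+5) = Gamma(111.9, 15.2).
The predictive distribution for one future period is NegBinom with mean α/β = 7.3618.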